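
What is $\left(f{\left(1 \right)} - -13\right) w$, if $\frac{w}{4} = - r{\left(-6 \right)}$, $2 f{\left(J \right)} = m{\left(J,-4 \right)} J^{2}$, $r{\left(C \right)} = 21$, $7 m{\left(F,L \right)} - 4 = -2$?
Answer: $-1104$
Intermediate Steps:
$m{\left(F,L \right)} = \frac{2}{7}$ ($m{\left(F,L \right)} = \frac{4}{7} + \frac{1}{7} \left(-2\right) = \frac{4}{7} - \frac{2}{7} = \frac{2}{7}$)
$f{\left(J \right)} = \frac{J^{2}}{7}$ ($f{\left(J \right)} = \frac{\frac{2}{7} J^{2}}{2} = \frac{J^{2}}{7}$)
$w = -84$ ($w = 4 \left(\left(-1\right) 21\right) = 4 \left(-21\right) = -84$)
$\left(f{\left(1 \right)} - -13\right) w = \left(\frac{1^{2}}{7} - -13\right) \left(-84\right) = \left(\frac{1}{7} \cdot 1 + 13\right) \left(-84\right) = \left(\frac{1}{7} + 13\right) \left(-84\right) = \frac{92}{7} \left(-84\right) = -1104$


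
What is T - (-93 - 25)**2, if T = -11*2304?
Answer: -39268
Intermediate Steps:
T = -25344
T - (-93 - 25)**2 = -25344 - (-93 - 25)**2 = -25344 - 1*(-118)**2 = -25344 - 1*13924 = -25344 - 13924 = -39268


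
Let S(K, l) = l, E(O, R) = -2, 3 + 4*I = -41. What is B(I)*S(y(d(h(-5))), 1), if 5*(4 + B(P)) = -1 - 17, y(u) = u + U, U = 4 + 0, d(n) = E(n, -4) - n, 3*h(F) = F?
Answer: -38/5 ≈ -7.6000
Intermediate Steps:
I = -11 (I = -3/4 + (1/4)*(-41) = -3/4 - 41/4 = -11)
h(F) = F/3
d(n) = -2 - n
U = 4
y(u) = 4 + u (y(u) = u + 4 = 4 + u)
B(P) = -38/5 (B(P) = -4 + (-1 - 17)/5 = -4 + (1/5)*(-18) = -4 - 18/5 = -38/5)
B(I)*S(y(d(h(-5))), 1) = -38/5*1 = -38/5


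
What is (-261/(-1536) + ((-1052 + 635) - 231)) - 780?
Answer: -731049/512 ≈ -1427.8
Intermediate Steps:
(-261/(-1536) + ((-1052 + 635) - 231)) - 780 = (-261*(-1/1536) + (-417 - 231)) - 780 = (87/512 - 648) - 780 = -331689/512 - 780 = -731049/512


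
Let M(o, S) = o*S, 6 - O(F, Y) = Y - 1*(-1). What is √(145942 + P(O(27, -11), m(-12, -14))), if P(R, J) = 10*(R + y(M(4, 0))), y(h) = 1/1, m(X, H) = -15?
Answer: 8*√2283 ≈ 382.25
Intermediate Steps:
O(F, Y) = 5 - Y (O(F, Y) = 6 - (Y - 1*(-1)) = 6 - (Y + 1) = 6 - (1 + Y) = 6 + (-1 - Y) = 5 - Y)
M(o, S) = S*o
y(h) = 1
P(R, J) = 10 + 10*R (P(R, J) = 10*(R + 1) = 10*(1 + R) = 10 + 10*R)
√(145942 + P(O(27, -11), m(-12, -14))) = √(145942 + (10 + 10*(5 - 1*(-11)))) = √(145942 + (10 + 10*(5 + 11))) = √(145942 + (10 + 10*16)) = √(145942 + (10 + 160)) = √(145942 + 170) = √146112 = 8*√2283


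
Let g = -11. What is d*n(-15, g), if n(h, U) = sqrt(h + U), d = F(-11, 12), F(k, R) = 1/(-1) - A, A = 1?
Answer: -2*I*sqrt(26) ≈ -10.198*I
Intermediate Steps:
F(k, R) = -2 (F(k, R) = 1/(-1) - 1*1 = -1 - 1 = -2)
d = -2
n(h, U) = sqrt(U + h)
d*n(-15, g) = -2*sqrt(-11 - 15) = -2*I*sqrt(26)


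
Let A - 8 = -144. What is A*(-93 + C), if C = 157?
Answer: -8704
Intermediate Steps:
A = -136 (A = 8 - 144 = -136)
A*(-93 + C) = -136*(-93 + 157) = -136*64 = -8704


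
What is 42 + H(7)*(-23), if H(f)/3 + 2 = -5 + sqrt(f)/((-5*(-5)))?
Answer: 525 - 69*sqrt(7)/25 ≈ 517.70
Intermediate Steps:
H(f) = -21 + 3*sqrt(f)/25 (H(f) = -6 + 3*(-5 + sqrt(f)/((-5*(-5)))) = -6 + 3*(-5 + sqrt(f)/25) = -6 + (-15 + 3*sqrt(f)/25) = -21 + 3*sqrt(f)/25)
42 + H(7)*(-23) = 42 + (-21 + 3*sqrt(7)/25)*(-23) = 42 + (483 - 69*sqrt(7)/25) = 525 - 69*sqrt(7)/25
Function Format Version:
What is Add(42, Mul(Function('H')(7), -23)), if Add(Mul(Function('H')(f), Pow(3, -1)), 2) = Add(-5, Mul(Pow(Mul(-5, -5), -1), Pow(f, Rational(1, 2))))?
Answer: Add(525, Mul(Rational(-69, 25), Pow(7, Rational(1, 2)))) ≈ 517.70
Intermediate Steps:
Function('H')(f) = Add(-21, Mul(Rational(3, 25), Pow(f, Rational(1, 2)))) (Function('H')(f) = Add(-6, Mul(3, Add(-5, Mul(Pow(Mul(-5, -5), -1), Pow(f, Rational(1, 2)))))) = Add(-6, Mul(3, Add(-5, Mul(Pow(25, -1), Pow(f, Rational(1, 2)))))) = Add(-6, Mul(3, Add(-5, Mul(Rational(1, 25), Pow(f, Rational(1, 2)))))) = Add(-6, Add(-15, Mul(Rational(3, 25), Pow(f, Rational(1, 2))))) = Add(-21, Mul(Rational(3, 25), Pow(f, Rational(1, 2)))))
Add(42, Mul(Function('H')(7), -23)) = Add(42, Mul(Add(-21, Mul(Rational(3, 25), Pow(7, Rational(1, 2)))), -23)) = Add(42, Add(483, Mul(Rational(-69, 25), Pow(7, Rational(1, 2))))) = Add(525, Mul(Rational(-69, 25), Pow(7, Rational(1, 2))))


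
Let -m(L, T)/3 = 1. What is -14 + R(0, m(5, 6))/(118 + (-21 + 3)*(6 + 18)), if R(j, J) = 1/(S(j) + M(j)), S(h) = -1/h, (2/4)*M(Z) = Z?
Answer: -14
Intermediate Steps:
M(Z) = 2*Z
m(L, T) = -3 (m(L, T) = -3*1 = -3)
R(j, J) = 1/(-1/j + 2*j)
-14 + R(0, m(5, 6))/(118 + (-21 + 3)*(6 + 18)) = -14 + (0/(-1 + 2*0²))/(118 + (-21 + 3)*(6 + 18)) = -14 + (0/(-1 + 2*0))/(118 - 18*24) = -14 + (0/(-1 + 0))/(118 - 432) = -14 + (0/(-1))/(-314) = -14 + (0*(-1))*(-1/314) = -14 + 0*(-1/314) = -14 + 0 = -14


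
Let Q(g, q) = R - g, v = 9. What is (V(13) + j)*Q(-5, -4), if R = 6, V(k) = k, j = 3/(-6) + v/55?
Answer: 1393/10 ≈ 139.30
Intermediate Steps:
j = -37/110 (j = 3/(-6) + 9/55 = 3*(-1/6) + 9*(1/55) = -1/2 + 9/55 = -37/110 ≈ -0.33636)
Q(g, q) = 6 - g
(V(13) + j)*Q(-5, -4) = (13 - 37/110)*(6 - 1*(-5)) = 1393*(6 + 5)/110 = (1393/110)*11 = 1393/10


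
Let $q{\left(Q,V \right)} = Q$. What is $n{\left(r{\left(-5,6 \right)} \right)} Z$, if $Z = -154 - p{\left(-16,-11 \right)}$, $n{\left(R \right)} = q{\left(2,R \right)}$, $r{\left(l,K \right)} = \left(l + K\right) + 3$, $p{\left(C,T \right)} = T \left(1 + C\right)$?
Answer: $-638$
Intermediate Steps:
$r{\left(l,K \right)} = 3 + K + l$ ($r{\left(l,K \right)} = \left(K + l\right) + 3 = 3 + K + l$)
$n{\left(R \right)} = 2$
$Z = -319$ ($Z = -154 - - 11 \left(1 - 16\right) = -154 - \left(-11\right) \left(-15\right) = -154 - 165 = -319$)
$n{\left(r{\left(-5,6 \right)} \right)} Z = 2 \left(-319\right) = -638$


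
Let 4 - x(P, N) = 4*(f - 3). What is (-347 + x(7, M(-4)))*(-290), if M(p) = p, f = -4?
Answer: 91350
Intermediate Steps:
x(P, N) = 32 (x(P, N) = 4 - 4*(-4 - 3) = 4 - 4*(-7) = 4 - 1*(-28) = 4 + 28 = 32)
(-347 + x(7, M(-4)))*(-290) = (-347 + 32)*(-290) = -315*(-290) = 91350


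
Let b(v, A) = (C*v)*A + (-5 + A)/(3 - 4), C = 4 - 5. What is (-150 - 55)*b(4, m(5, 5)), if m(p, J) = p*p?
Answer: 24600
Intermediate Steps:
C = -1
m(p, J) = p²
b(v, A) = 5 - A - A*v (b(v, A) = (-v)*A + (-5 + A)/(3 - 4) = -A*v + (-5 + A)/(-1) = -A*v + (-5 + A)*(-1) = -A*v + (5 - A) = 5 - A - A*v)
(-150 - 55)*b(4, m(5, 5)) = (-150 - 55)*(5 - 1*5² - 1*5²*4) = -205*(5 - 1*25 - 1*25*4) = -205*(5 - 25 - 100) = -205*(-120) = 24600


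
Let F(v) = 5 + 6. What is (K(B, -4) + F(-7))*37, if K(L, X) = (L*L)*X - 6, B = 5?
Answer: -3515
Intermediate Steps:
F(v) = 11
K(L, X) = -6 + X*L² (K(L, X) = L²*X - 6 = X*L² - 6 = -6 + X*L²)
(K(B, -4) + F(-7))*37 = ((-6 - 4*5²) + 11)*37 = ((-6 - 4*25) + 11)*37 = ((-6 - 100) + 11)*37 = (-106 + 11)*37 = -95*37 = -3515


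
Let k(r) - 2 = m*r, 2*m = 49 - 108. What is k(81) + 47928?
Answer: 91081/2 ≈ 45541.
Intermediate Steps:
m = -59/2 (m = (49 - 108)/2 = (1/2)*(-59) = -59/2 ≈ -29.500)
k(r) = 2 - 59*r/2
k(81) + 47928 = (2 - 59/2*81) + 47928 = (2 - 4779/2) + 47928 = -4775/2 + 47928 = 91081/2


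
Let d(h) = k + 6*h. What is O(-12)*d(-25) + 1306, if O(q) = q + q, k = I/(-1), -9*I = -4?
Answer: 14750/3 ≈ 4916.7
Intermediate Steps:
I = 4/9 (I = -1/9*(-4) = 4/9 ≈ 0.44444)
k = -4/9 (k = (4/9)/(-1) = (4/9)*(-1) = -4/9 ≈ -0.44444)
O(q) = 2*q
d(h) = -4/9 + 6*h
O(-12)*d(-25) + 1306 = (2*(-12))*(-4/9 + 6*(-25)) + 1306 = -24*(-4/9 - 150) + 1306 = -24*(-1354/9) + 1306 = 10832/3 + 1306 = 14750/3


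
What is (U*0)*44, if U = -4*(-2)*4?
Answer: 0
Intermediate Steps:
U = 32 (U = 8*4 = 32)
(U*0)*44 = (32*0)*44 = 0*44 = 0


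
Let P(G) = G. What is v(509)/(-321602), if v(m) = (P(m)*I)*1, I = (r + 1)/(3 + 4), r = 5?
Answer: -1527/1125607 ≈ -0.0013566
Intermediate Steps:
I = 6/7 (I = (5 + 1)/(3 + 4) = 6/7 ≈ 0.85714)
v(m) = 6*m/7 (v(m) = (m*(6/7))*1 = (6*m/7)*1 = 6*m/7)
v(509)/(-321602) = ((6/7)*509)/(-321602) = (3054/7)*(-1/321602) = -1527/1125607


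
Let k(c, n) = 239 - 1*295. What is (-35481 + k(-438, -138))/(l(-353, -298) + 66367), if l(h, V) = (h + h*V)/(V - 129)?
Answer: -15174299/28233868 ≈ -0.53745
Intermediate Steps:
k(c, n) = -56 (k(c, n) = 239 - 295 = -56)
l(h, V) = (h + V*h)/(-129 + V)
(-35481 + k(-438, -138))/(l(-353, -298) + 66367) = (-35481 - 56)/(-353*(1 - 298)/(-129 - 298) + 66367) = -35537/(-353*(-297)/(-427) + 66367) = -35537/(-353*(-1/427)*(-297) + 66367) = -35537/(-104841/427 + 66367) = -35537/28233868/427 = -35537*427/28233868 = -15174299/28233868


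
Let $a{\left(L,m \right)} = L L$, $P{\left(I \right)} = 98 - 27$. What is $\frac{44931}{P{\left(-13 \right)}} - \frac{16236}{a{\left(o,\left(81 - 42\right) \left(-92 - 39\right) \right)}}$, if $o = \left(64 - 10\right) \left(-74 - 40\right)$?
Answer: $\frac{47297753335}{74739996} \approx 632.83$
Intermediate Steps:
$o = -6156$ ($o = 54 \left(-114\right) = -6156$)
$P{\left(I \right)} = 71$ ($P{\left(I \right)} = 98 - 27 = 71$)
$a{\left(L,m \right)} = L^{2}$
$\frac{44931}{P{\left(-13 \right)}} - \frac{16236}{a{\left(o,\left(81 - 42\right) \left(-92 - 39\right) \right)}} = \frac{44931}{71} - \frac{16236}{\left(-6156\right)^{2}} = 44931 \cdot \frac{1}{71} - \frac{16236}{37896336} = \frac{44931}{71} - \frac{451}{1052676} = \frac{47297753335}{74739996}$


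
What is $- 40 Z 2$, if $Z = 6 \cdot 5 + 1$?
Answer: $-2480$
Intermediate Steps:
$Z = 31$ ($Z = 30 + 1 = 31$)
$- 40 Z 2 = \left(-40\right) 31 \cdot 2 = \left(-1240\right) 2 = -2480$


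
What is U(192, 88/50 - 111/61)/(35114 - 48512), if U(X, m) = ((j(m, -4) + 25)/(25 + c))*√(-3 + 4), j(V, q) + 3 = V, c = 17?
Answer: -11153/286047300 ≈ -3.8990e-5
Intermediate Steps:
j(V, q) = -3 + V
U(X, m) = 11/21 + m/42 (U(X, m) = (((-3 + m) + 25)/(25 + 17))*√(-3 + 4) = ((22 + m)/42)*√1 = ((22 + m)*(1/42))*1 = (11/21 + m/42)*1 = 11/21 + m/42)
U(192, 88/50 - 111/61)/(35114 - 48512) = (11/21 + (88/50 - 111/61)/42)/(35114 - 48512) = (11/21 + (88*(1/50) - 111*1/61)/42)/(-13398) = (11/21 + (44/25 - 111/61)/42)*(-1/13398) = (11/21 + (1/42)*(-91/1525))*(-1/13398) = (11/21 - 13/9150)*(-1/13398) = (11153/21350)*(-1/13398) = -11153/286047300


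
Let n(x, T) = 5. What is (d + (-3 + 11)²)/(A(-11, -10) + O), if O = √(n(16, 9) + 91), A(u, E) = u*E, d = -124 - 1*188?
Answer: -6820/3001 + 248*√6/3001 ≈ -2.0702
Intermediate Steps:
d = -312 (d = -124 - 188 = -312)
A(u, E) = E*u
O = 4*√6 (O = √(5 + 91) = √96 = 4*√6 ≈ 9.7980)
(d + (-3 + 11)²)/(A(-11, -10) + O) = (-312 + (-3 + 11)²)/(-10*(-11) + 4*√6) = (-312 + 8²)/(110 + 4*√6) = (-312 + 64)/(110 + 4*√6) = -248/(110 + 4*√6)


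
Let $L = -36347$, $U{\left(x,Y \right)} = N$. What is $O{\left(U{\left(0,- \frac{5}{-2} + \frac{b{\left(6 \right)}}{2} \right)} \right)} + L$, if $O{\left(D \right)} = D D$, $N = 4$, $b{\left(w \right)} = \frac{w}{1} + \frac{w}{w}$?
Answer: $-36331$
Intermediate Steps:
$b{\left(w \right)} = 1 + w$ ($b{\left(w \right)} = w 1 + 1 = w + 1 = 1 + w$)
$U{\left(x,Y \right)} = 4$
$O{\left(D \right)} = D^{2}$
$O{\left(U{\left(0,- \frac{5}{-2} + \frac{b{\left(6 \right)}}{2} \right)} \right)} + L = 4^{2} - 36347 = 16 - 36347 = -36331$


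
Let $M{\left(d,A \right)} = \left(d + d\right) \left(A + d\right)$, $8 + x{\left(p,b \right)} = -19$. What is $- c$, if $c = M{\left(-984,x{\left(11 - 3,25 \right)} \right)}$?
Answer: $-1989648$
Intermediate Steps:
$x{\left(p,b \right)} = -27$ ($x{\left(p,b \right)} = -8 - 19 = -27$)
$M{\left(d,A \right)} = 2 d \left(A + d\right)$
$c = 1989648$ ($c = 2 \left(-984\right) \left(-27 - 984\right) = 2 \left(-984\right) \left(-1011\right) = 1989648$)
$- c = \left(-1\right) 1989648 = -1989648$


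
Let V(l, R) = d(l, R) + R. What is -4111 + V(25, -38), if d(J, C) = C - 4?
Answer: -4191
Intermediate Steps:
d(J, C) = -4 + C
V(l, R) = -4 + 2*R (V(l, R) = (-4 + R) + R = -4 + 2*R)
-4111 + V(25, -38) = -4111 + (-4 + 2*(-38)) = -4111 + (-4 - 76) = -4111 - 80 = -4191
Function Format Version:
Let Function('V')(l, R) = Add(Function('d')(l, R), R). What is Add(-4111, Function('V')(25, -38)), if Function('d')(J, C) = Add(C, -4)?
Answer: -4191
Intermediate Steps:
Function('d')(J, C) = Add(-4, C)
Function('V')(l, R) = Add(-4, Mul(2, R)) (Function('V')(l, R) = Add(Add(-4, R), R) = Add(-4, Mul(2, R)))
Add(-4111, Function('V')(25, -38)) = Add(-4111, Add(-4, Mul(2, -38))) = Add(-4111, Add(-4, -76)) = Add(-4111, -80) = -4191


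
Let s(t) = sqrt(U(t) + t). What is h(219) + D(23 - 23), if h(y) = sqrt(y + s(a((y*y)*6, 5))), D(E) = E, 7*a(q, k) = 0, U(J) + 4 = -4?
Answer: sqrt(219 + 2*I*sqrt(2)) ≈ 14.799 + 0.09556*I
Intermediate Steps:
U(J) = -8 (U(J) = -4 - 4 = -8)
a(q, k) = 0 (a(q, k) = (1/7)*0 = 0)
s(t) = sqrt(-8 + t)
h(y) = sqrt(y + 2*I*sqrt(2)) (h(y) = sqrt(y + sqrt(-8 + 0)) = sqrt(y + sqrt(-8)) = sqrt(y + 2*I*sqrt(2)))
h(219) + D(23 - 23) = sqrt(219 + 2*I*sqrt(2)) + (23 - 23) = sqrt(219 + 2*I*sqrt(2)) + 0 = sqrt(219 + 2*I*sqrt(2))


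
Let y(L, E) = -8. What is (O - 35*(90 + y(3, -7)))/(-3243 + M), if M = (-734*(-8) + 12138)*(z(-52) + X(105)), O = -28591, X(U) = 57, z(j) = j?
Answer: -31461/86807 ≈ -0.36242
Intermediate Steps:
M = 90050 (M = (-734*(-8) + 12138)*(-52 + 57) = (5872 + 12138)*5 = 18010*5 = 90050)
(O - 35*(90 + y(3, -7)))/(-3243 + M) = (-28591 - 35*(90 - 8))/(-3243 + 90050) = (-28591 - 35*82)/86807 = (-28591 - 2870)*(1/86807) = -31461*1/86807 = -31461/86807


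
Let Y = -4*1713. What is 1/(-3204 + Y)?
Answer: -1/10056 ≈ -9.9443e-5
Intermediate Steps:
Y = -6852
1/(-3204 + Y) = 1/(-3204 - 6852) = 1/(-10056) = -1/10056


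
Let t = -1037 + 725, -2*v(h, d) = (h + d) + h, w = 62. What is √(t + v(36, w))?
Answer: I*√379 ≈ 19.468*I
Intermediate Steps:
v(h, d) = -h - d/2 (v(h, d) = -((h + d) + h)/2 = -((d + h) + h)/2 = -(d + 2*h)/2 = -h - d/2)
t = -312
√(t + v(36, w)) = √(-312 + (-1*36 - ½*62)) = √(-312 + (-36 - 31)) = √(-312 - 67) = √(-379) = I*√379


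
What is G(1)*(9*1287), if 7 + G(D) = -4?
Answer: -127413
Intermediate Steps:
G(D) = -11 (G(D) = -7 - 4 = -11)
G(1)*(9*1287) = -99*1287 = -11*11583 = -127413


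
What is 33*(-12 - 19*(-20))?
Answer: 12144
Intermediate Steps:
33*(-12 - 19*(-20)) = 33*(-12 + 380) = 33*368 = 12144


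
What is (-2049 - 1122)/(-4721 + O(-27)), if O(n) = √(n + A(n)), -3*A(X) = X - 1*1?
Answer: 44910873/66863576 + 3171*I*√159/66863576 ≈ 0.67168 + 0.00059801*I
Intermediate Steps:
A(X) = ⅓ - X/3 (A(X) = -(X - 1*1)/3 = -(X - 1)/3 = -(-1 + X)/3 = ⅓ - X/3)
O(n) = √(⅓ + 2*n/3) (O(n) = √(n + (⅓ - n/3)) = √(⅓ + 2*n/3))
(-2049 - 1122)/(-4721 + O(-27)) = (-2049 - 1122)/(-4721 + √(3 + 6*(-27))/3) = -3171/(-4721 + √(3 - 162)/3) = -3171/(-4721 + √(-159)/3) = -3171/(-4721 + (I*√159)/3) = -3171/(-4721 + I*√159/3)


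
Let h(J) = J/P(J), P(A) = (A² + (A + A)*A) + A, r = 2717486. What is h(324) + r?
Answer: 2644113879/973 ≈ 2.7175e+6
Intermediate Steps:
P(A) = A + 3*A² (P(A) = (A² + (2*A)*A) + A = (A² + 2*A²) + A = 3*A² + A = A + 3*A²)
h(J) = 1/(1 + 3*J) (h(J) = J/((J*(1 + 3*J))) = J*(1/(J*(1 + 3*J))) = 1/(1 + 3*J))
h(324) + r = 1/(1 + 3*324) + 2717486 = 1/(1 + 972) + 2717486 = 1/973 + 2717486 = 2644113879/973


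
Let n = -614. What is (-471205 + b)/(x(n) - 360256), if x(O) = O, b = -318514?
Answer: 789719/360870 ≈ 2.1884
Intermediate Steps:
(-471205 + b)/(x(n) - 360256) = (-471205 - 318514)/(-614 - 360256) = -789719/(-360870) = -789719*(-1/360870) = 789719/360870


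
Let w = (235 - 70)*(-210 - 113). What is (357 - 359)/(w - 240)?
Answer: 2/53535 ≈ 3.7359e-5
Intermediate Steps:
w = -53295 (w = 165*(-323) = -53295)
(357 - 359)/(w - 240) = (357 - 359)/(-53295 - 240) = -2/(-53535) = -2*(-1/53535) = 2/53535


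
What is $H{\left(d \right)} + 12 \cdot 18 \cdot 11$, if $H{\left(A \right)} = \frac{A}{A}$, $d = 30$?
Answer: $2377$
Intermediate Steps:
$H{\left(A \right)} = 1$
$H{\left(d \right)} + 12 \cdot 18 \cdot 11 = 1 + 12 \cdot 18 \cdot 11 = 1 + 216 \cdot 11 = 1 + 2376 = 2377$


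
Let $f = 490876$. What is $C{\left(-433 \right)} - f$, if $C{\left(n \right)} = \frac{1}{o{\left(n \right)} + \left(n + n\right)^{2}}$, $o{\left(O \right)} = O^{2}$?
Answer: $- \frac{460169251819}{937445} \approx -4.9088 \cdot 10^{5}$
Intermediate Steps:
$C{\left(n \right)} = \frac{1}{5 n^{2}}$ ($C{\left(n \right)} = \frac{1}{n^{2} + \left(n + n\right)^{2}} = \frac{1}{n^{2} + \left(2 n\right)^{2}} = \frac{1}{n^{2} + 4 n^{2}} = \frac{1}{5 n^{2}}$)
$C{\left(-433 \right)} - f = \frac{1}{5 \cdot 187489} - 490876 = \frac{1}{5} \cdot \frac{1}{187489} - 490876 = \frac{1}{937445} - 490876 = - \frac{460169251819}{937445}$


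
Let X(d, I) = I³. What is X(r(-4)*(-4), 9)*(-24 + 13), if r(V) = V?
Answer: -8019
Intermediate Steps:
X(r(-4)*(-4), 9)*(-24 + 13) = 9³*(-24 + 13) = 729*(-11) = -8019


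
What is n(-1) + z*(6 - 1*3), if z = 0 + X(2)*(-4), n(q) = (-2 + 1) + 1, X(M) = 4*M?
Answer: -96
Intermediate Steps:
n(q) = 0 (n(q) = -1 + 1 = 0)
z = -32 (z = 0 + (4*2)*(-4) = 0 + 8*(-4) = 0 - 32 = -32)
n(-1) + z*(6 - 1*3) = 0 - 32*(6 - 1*3) = 0 - 32*(6 - 3) = 0 - 32*3 = 0 - 96 = -96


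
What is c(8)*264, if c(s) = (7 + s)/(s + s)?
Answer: 495/2 ≈ 247.50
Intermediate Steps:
c(s) = (7 + s)/(2*s) (c(s) = (7 + s)/((2*s)) = (7 + s)*(1/(2*s)) = (7 + s)/(2*s))
c(8)*264 = ((½)*(7 + 8)/8)*264 = ((½)*(⅛)*15)*264 = (15/16)*264 = 495/2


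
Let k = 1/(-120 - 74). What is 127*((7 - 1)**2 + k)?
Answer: 886841/194 ≈ 4571.3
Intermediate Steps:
k = -1/194 (k = 1/(-194) = -1/194 ≈ -0.0051546)
127*((7 - 1)**2 + k) = 127*((7 - 1)**2 - 1/194) = 127*(6**2 - 1/194) = 127*(36 - 1/194) = 127*(6983/194) = 886841/194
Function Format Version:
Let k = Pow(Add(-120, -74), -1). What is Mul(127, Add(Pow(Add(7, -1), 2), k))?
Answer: Rational(886841, 194) ≈ 4571.3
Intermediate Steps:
k = Rational(-1, 194) (k = Pow(-194, -1) = Rational(-1, 194) ≈ -0.0051546)
Mul(127, Add(Pow(Add(7, -1), 2), k)) = Mul(127, Add(Pow(Add(7, -1), 2), Rational(-1, 194))) = Mul(127, Add(Pow(6, 2), Rational(-1, 194))) = Mul(127, Add(36, Rational(-1, 194))) = Mul(127, Rational(6983, 194)) = Rational(886841, 194)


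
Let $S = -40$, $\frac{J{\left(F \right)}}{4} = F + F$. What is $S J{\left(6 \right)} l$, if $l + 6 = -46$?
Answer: $99840$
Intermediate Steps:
$J{\left(F \right)} = 8 F$ ($J{\left(F \right)} = 4 \left(F + F\right) = 4 \cdot 2 F = 8 F$)
$l = -52$ ($l = -6 - 46 = -52$)
$S J{\left(6 \right)} l = - 40 \cdot 8 \cdot 6 \left(-52\right) = \left(-40\right) 48 \left(-52\right) = \left(-1920\right) \left(-52\right) = 99840$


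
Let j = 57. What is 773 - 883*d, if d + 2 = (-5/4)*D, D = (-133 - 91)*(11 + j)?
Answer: -16809781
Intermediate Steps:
D = -15232 (D = (-133 - 91)*(11 + 57) = -224*68 = -15232)
d = 19038 (d = -2 - 5/4*(-15232) = -2 + 19040 = 19038)
773 - 883*d = 773 - 883*19038 = 773 - 16810554 = -16809781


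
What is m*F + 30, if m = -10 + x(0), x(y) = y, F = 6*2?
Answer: -90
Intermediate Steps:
F = 12
m = -10 (m = -10 + 0 = -10)
m*F + 30 = -10*12 + 30 = -120 + 30 = -90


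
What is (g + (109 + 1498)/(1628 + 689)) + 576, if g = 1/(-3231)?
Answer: 4317256652/7486227 ≈ 576.69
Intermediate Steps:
g = -1/3231 ≈ -0.00030950
(g + (109 + 1498)/(1628 + 689)) + 576 = (-1/3231 + (109 + 1498)/(1628 + 689)) + 576 = (-1/3231 + 1607/2317) + 576 = 5189900/7486227 + 576 = 4317256652/7486227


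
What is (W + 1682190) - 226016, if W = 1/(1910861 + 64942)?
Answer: 2877112957723/1975803 ≈ 1.4562e+6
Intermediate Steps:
W = 1/1975803 ≈ 5.0612e-7
(W + 1682190) - 226016 = (1/1975803 + 1682190) - 226016 = 3323676048571/1975803 - 226016 = 2877112957723/1975803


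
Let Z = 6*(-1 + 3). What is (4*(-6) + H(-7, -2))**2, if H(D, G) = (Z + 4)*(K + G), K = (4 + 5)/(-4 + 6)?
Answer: 256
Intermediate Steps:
Z = 12 (Z = 6*2 = 12)
K = 9/2 ≈ 4.5000
H(D, G) = 72 + 16*G (H(D, G) = (12 + 4)*(9/2 + G) = 16*(9/2 + G) = 72 + 16*G)
(4*(-6) + H(-7, -2))**2 = (4*(-6) + (72 + 16*(-2)))**2 = (-24 + (72 - 32))**2 = (-24 + 40)**2 = 16**2 = 256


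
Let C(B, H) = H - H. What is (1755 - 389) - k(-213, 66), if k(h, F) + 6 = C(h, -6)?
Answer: 1372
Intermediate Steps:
C(B, H) = 0
k(h, F) = -6 (k(h, F) = -6 + 0 = -6)
(1755 - 389) - k(-213, 66) = (1755 - 389) - 1*(-6) = 1366 + 6 = 1372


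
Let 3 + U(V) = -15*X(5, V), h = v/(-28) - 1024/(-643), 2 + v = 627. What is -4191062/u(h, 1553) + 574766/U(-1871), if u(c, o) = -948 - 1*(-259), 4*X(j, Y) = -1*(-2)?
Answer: -704015246/14469 ≈ -48657.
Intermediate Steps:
v = 625 (v = -2 + 627 = 625)
X(j, Y) = 1/2 (X(j, Y) = (-1*(-2))/4 = (1/4)*2 = 1/2)
h = -373203/18004 (h = 625/(-28) - 1024/(-643) = 625*(-1/28) - 1024*(-1/643) = -625/28 + 1024/643 = -373203/18004 ≈ -20.729)
U(V) = -21/2 (U(V) = -3 - 15*1/2 = -3 - 15/2 = -21/2)
u(c, o) = -689 (u(c, o) = -948 + 259 = -689)
-4191062/u(h, 1553) + 574766/U(-1871) = -4191062/(-689) + 574766/(-21/2) = -4191062*(-1/689) + 574766*(-2/21) = 4191062/689 - 1149532/21 = -704015246/14469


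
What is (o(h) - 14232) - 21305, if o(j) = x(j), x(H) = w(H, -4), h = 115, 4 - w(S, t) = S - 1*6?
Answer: -35642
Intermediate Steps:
w(S, t) = 10 - S (w(S, t) = 4 - (S - 1*6) = 4 - (S - 6) = 4 - (-6 + S) = 4 + (6 - S) = 10 - S)
x(H) = 10 - H
o(j) = 10 - j
(o(h) - 14232) - 21305 = ((10 - 1*115) - 14232) - 21305 = ((10 - 115) - 14232) - 21305 = (-105 - 14232) - 21305 = -14337 - 21305 = -35642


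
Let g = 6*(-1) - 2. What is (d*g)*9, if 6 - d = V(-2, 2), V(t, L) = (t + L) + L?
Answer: -288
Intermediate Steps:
V(t, L) = t + 2*L (V(t, L) = (L + t) + L = t + 2*L)
d = 4 (d = 6 - (-2 + 2*2) = 6 - (-2 + 4) = 6 - 1*2 = 6 - 2 = 4)
g = -8 (g = -6 - 2 = -8)
(d*g)*9 = (4*(-8))*9 = -32*9 = -288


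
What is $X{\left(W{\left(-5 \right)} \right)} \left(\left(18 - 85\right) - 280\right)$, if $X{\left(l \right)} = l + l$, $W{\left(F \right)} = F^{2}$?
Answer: $-17350$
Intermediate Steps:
$X{\left(l \right)} = 2 l$
$X{\left(W{\left(-5 \right)} \right)} \left(\left(18 - 85\right) - 280\right) = 2 \left(-5\right)^{2} \left(\left(18 - 85\right) - 280\right) = 2 \cdot 25 \left(-67 - 280\right) = 50 \left(-347\right) = -17350$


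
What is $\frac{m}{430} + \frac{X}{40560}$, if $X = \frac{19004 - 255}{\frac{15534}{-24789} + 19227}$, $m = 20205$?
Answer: $\frac{13019435295472481}{277077669513840} \approx 46.988$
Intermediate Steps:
$X = \frac{154922987}{158867523}$ ($X = \frac{18749}{15534 \left(- \frac{1}{24789}\right) + 19227} = \frac{18749}{- \frac{5178}{8263} + 19227} = \frac{18749}{\frac{158867523}{8263}} = 18749 \cdot \frac{8263}{158867523} = \frac{154922987}{158867523} \approx 0.97517$)
$\frac{m}{430} + \frac{X}{40560} = \frac{20205}{430} + \frac{154922987}{158867523 \cdot 40560} = 20205 \cdot \frac{1}{430} + \frac{154922987}{158867523} \cdot \frac{1}{40560} = \frac{4041}{86} + \frac{154922987}{6443666732880} = \frac{13019435295472481}{277077669513840}$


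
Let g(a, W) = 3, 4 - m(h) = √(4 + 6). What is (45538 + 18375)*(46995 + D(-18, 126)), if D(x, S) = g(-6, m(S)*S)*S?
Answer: 3027750549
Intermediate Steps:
m(h) = 4 - √10 (m(h) = 4 - √(4 + 6) = 4 - √10)
D(x, S) = 3*S
(45538 + 18375)*(46995 + D(-18, 126)) = (45538 + 18375)*(46995 + 3*126) = 63913*(46995 + 378) = 63913*47373 = 3027750549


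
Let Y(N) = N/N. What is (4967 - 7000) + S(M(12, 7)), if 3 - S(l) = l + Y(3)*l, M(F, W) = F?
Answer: -2054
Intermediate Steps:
Y(N) = 1
S(l) = 3 - 2*l (S(l) = 3 - (l + 1*l) = 3 - (l + l) = 3 - 2*l)
(4967 - 7000) + S(M(12, 7)) = (4967 - 7000) + (3 - 2*12) = -2033 + (3 - 24) = -2033 - 21 = -2054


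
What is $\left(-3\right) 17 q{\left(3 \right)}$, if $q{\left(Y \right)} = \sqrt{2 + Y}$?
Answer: $- 51 \sqrt{5} \approx -114.04$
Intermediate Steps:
$\left(-3\right) 17 q{\left(3 \right)} = \left(-3\right) 17 \sqrt{2 + 3} = - 51 \sqrt{5}$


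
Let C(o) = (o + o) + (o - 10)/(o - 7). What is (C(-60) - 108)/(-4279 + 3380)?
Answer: 15206/60233 ≈ 0.25245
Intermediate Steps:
C(o) = 2*o + (-10 + o)/(-7 + o)
(C(-60) - 108)/(-4279 + 3380) = ((-10 - 13*(-60) + 2*(-60)²)/(-7 - 60) - 108)/(-4279 + 3380) = ((-10 + 780 + 2*3600)/(-67) - 108)/(-899) = (-(-10 + 780 + 7200)/67 - 108)*(-1/899) = (-1/67*7970 - 108)*(-1/899) = (-7970/67 - 108)*(-1/899) = -15206/67*(-1/899) = 15206/60233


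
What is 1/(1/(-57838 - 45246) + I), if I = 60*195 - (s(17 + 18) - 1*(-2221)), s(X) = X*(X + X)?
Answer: 103084/724577435 ≈ 0.00014227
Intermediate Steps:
s(X) = 2*X² (s(X) = X*(2*X) = 2*X²)
I = 7029 (I = 60*195 - (2*(17 + 18)² - 1*(-2221)) = 11700 - (2*35² + 2221) = 11700 - (2*1225 + 2221) = 11700 - (2450 + 2221) = 11700 - 1*4671 = 11700 - 4671 = 7029)
1/(1/(-57838 - 45246) + I) = 1/(1/(-57838 - 45246) + 7029) = 1/(1/(-103084) + 7029) = 1/(-1/103084 + 7029) = 1/(724577435/103084) = 103084/724577435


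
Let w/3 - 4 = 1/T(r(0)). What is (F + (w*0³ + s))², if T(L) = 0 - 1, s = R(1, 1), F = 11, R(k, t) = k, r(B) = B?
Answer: 144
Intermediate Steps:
s = 1
T(L) = -1
w = 9 (w = 12 + 3/(-1) = 12 + 3*(-1) = 12 - 3 = 9)
(F + (w*0³ + s))² = (11 + (9*0³ + 1))² = (11 + (9*0 + 1))² = (11 + (0 + 1))² = (11 + 1)² = 12² = 144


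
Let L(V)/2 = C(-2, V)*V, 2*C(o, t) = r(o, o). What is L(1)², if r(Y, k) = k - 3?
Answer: 25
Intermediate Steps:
r(Y, k) = -3 + k
C(o, t) = -3/2 + o/2 (C(o, t) = (-3 + o)/2 = -3/2 + o/2)
L(V) = -5*V (L(V) = 2*((-3/2 + (½)*(-2))*V) = 2*((-3/2 - 1)*V) = 2*(-5*V/2) = -5*V)
L(1)² = (-5*1)² = (-5)² = 25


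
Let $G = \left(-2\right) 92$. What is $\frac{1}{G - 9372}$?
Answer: $- \frac{1}{9556} \approx -0.00010465$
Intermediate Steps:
$G = -184$
$\frac{1}{G - 9372} = \frac{1}{-184 - 9372} = \frac{1}{-9556} = - \frac{1}{9556}$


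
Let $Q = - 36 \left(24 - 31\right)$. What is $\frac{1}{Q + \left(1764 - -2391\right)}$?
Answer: $\frac{1}{4407} \approx 0.00022691$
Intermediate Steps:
$Q = 252$ ($Q = \left(-36\right) \left(-7\right) = 252$)
$\frac{1}{Q + \left(1764 - -2391\right)} = \frac{1}{252 + \left(1764 - -2391\right)} = \frac{1}{252 + \left(1764 + 2391\right)} = \frac{1}{252 + 4155} = \frac{1}{4407}$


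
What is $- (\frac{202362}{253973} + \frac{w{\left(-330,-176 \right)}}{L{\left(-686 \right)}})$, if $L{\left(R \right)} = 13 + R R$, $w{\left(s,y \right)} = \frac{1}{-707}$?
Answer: $- \frac{67329998315833}{84502039546799} \approx -0.79679$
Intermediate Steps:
$w{\left(s,y \right)} = - \frac{1}{707}$
$L{\left(R \right)} = 13 + R^{2}$
$- (\frac{202362}{253973} + \frac{w{\left(-330,-176 \right)}}{L{\left(-686 \right)}}) = - (\frac{202362}{253973} - \frac{1}{707 \left(13 + \left(-686\right)^{2}\right)}) = - (202362 \cdot \frac{1}{253973} - \frac{1}{707 \left(13 + 470596\right)}) = - (\frac{202362}{253973} - \frac{1}{707 \cdot 470609}) = - (\frac{202362}{253973} - \frac{1}{332720563}) = \left(-1\right) \frac{67329998315833}{84502039546799} = - \frac{67329998315833}{84502039546799}$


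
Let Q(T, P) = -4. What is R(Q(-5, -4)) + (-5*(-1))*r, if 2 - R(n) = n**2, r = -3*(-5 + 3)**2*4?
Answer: -254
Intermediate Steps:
r = -48 (r = -3*(-2)**2*4 = -3*4*4 = -12*4 = -48)
R(n) = 2 - n**2
R(Q(-5, -4)) + (-5*(-1))*r = (2 - 1*(-4)**2) - 5*(-1)*(-48) = (2 - 1*16) + 5*(-48) = (2 - 16) - 240 = -14 - 240 = -254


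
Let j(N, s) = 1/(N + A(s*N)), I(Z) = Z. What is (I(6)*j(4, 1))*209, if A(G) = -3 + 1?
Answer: 627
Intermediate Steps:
A(G) = -2
j(N, s) = 1/(-2 + N) (j(N, s) = 1/(N - 2) = 1/(-2 + N))
(I(6)*j(4, 1))*209 = (6/(-2 + 4))*209 = (6/2)*209 = (6*(½))*209 = 3*209 = 627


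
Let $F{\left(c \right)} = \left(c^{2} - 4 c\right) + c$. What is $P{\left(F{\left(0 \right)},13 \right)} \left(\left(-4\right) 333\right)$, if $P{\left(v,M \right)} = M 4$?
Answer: $-69264$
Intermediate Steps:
$F{\left(c \right)} = c^{2} - 3 c$
$P{\left(v,M \right)} = 4 M$
$P{\left(F{\left(0 \right)},13 \right)} \left(\left(-4\right) 333\right) = 4 \cdot 13 \left(\left(-4\right) 333\right) = 52 \left(-1332\right) = -69264$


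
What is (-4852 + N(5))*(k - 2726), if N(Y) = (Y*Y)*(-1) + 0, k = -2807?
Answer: 26984441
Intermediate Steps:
N(Y) = -Y**2 (N(Y) = Y**2*(-1) + 0 = -Y**2 + 0 = -Y**2)
(-4852 + N(5))*(k - 2726) = (-4852 - 1*5**2)*(-2807 - 2726) = (-4852 - 1*25)*(-5533) = (-4852 - 25)*(-5533) = -4877*(-5533) = 26984441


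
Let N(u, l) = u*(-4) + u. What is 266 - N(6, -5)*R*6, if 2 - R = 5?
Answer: -58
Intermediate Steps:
R = -3 (R = 2 - 1*5 = 2 - 5 = -3)
N(u, l) = -3*u (N(u, l) = -4*u + u = -3*u)
266 - N(6, -5)*R*6 = 266 - -3*6*(-3)*6 = 266 - (-18*(-3))*6 = 266 - 54*6 = 266 - 1*324 = 266 - 324 = -58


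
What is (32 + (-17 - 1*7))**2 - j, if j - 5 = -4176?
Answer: 4235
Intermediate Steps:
j = -4171 (j = 5 - 4176 = -4171)
(32 + (-17 - 1*7))**2 - j = (32 + (-17 - 1*7))**2 - 1*(-4171) = (32 + (-17 - 7))**2 + 4171 = (32 - 24)**2 + 4171 = 8**2 + 4171 = 64 + 4171 = 4235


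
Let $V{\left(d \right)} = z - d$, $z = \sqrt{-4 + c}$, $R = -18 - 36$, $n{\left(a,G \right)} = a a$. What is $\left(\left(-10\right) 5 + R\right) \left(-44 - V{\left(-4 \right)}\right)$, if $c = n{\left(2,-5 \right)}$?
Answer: $4992$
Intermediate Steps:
$n{\left(a,G \right)} = a^{2}$
$c = 4$ ($c = 2^{2} = 4$)
$R = -54$
$z = 0$ ($z = \sqrt{-4 + 4} = \sqrt{0} = 0$)
$V{\left(d \right)} = - d$ ($V{\left(d \right)} = 0 - d = - d$)
$\left(\left(-10\right) 5 + R\right) \left(-44 - V{\left(-4 \right)}\right) = \left(\left(-10\right) 5 - 54\right) \left(-44 - \left(-1\right) \left(-4\right)\right) = \left(-50 - 54\right) \left(-44 - 4\right) = - 104 \left(-44 - 4\right) = \left(-104\right) \left(-48\right) = 4992$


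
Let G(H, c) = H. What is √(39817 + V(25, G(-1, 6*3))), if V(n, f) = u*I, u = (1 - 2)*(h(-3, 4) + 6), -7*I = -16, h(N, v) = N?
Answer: √1950697/7 ≈ 199.52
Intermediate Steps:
I = 16/7 (I = -⅐*(-16) = 16/7 ≈ 2.2857)
u = -3 (u = (1 - 2)*(-3 + 6) = -1*3 = -3)
V(n, f) = -48/7 (V(n, f) = -3*16/7 = -48/7)
√(39817 + V(25, G(-1, 6*3))) = √(39817 - 48/7) = √(278671/7) = √1950697/7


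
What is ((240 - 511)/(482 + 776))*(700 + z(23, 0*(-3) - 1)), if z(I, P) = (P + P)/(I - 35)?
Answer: -1138471/7548 ≈ -150.83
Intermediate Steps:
z(I, P) = 2*P/(-35 + I) (z(I, P) = (2*P)/(-35 + I) = 2*P/(-35 + I))
((240 - 511)/(482 + 776))*(700 + z(23, 0*(-3) - 1)) = ((240 - 511)/(482 + 776))*(700 + 2*(0*(-3) - 1)/(-35 + 23)) = (-271/1258)*(700 + 2*(0 - 1)/(-12)) = (-271*1/1258)*(700 + 2*(-1)*(-1/12)) = -271*(700 + ⅙)/1258 = -271/1258*4201/6 = -1138471/7548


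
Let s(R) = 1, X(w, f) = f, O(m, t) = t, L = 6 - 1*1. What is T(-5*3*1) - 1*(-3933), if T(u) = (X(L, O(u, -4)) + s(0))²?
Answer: 3942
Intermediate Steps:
L = 5 (L = 6 - 1 = 5)
T(u) = 9 (T(u) = (-4 + 1)² = (-3)² = 9)
T(-5*3*1) - 1*(-3933) = 9 - 1*(-3933) = 9 + 3933 = 3942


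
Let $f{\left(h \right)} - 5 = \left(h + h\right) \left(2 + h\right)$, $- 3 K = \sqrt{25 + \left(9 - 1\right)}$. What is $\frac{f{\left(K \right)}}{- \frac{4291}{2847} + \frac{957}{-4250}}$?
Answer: $- \frac{149230250}{20961329} + \frac{16133000 \sqrt{33}}{20961329} \approx -2.698$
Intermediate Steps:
$K = - \frac{\sqrt{33}}{3}$ ($K = - \frac{\sqrt{25 + \left(9 - 1\right)}}{3} = - \frac{\sqrt{25 + 8}}{3} = - \frac{\sqrt{33}}{3} \approx -1.9149$)
$f{\left(h \right)} = 5 + 2 h \left(2 + h\right)$ ($f{\left(h \right)} = 5 + \left(h + h\right) \left(2 + h\right) = 5 + 2 h \left(2 + h\right)$)
$\frac{f{\left(K \right)}}{- \frac{4291}{2847} + \frac{957}{-4250}} = \frac{5 + 2 \left(- \frac{\sqrt{33}}{3}\right)^{2} + 4 \left(- \frac{\sqrt{33}}{3}\right)}{- \frac{4291}{2847} + \frac{957}{-4250}} = \frac{5 + 2 \cdot \frac{11}{3} - \frac{4 \sqrt{33}}{3}}{\left(-4291\right) \frac{1}{2847} + 957 \left(- \frac{1}{4250}\right)} = \frac{5 + \frac{22}{3} - \frac{4 \sqrt{33}}{3}}{- \frac{4291}{2847} - \frac{957}{4250}} = \frac{\frac{37}{3} - \frac{4 \sqrt{33}}{3}}{- \frac{20961329}{12099750}} = \left(\frac{37}{3} - \frac{4 \sqrt{33}}{3}\right) \left(- \frac{12099750}{20961329}\right) = - \frac{149230250}{20961329} + \frac{16133000 \sqrt{33}}{20961329}$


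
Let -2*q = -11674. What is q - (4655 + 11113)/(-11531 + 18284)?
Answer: 13133831/2251 ≈ 5834.7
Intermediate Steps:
q = 5837 (q = -½*(-11674) = 5837)
q - (4655 + 11113)/(-11531 + 18284) = 5837 - (4655 + 11113)/(-11531 + 18284) = 5837 - 15768/6753 = 5837 - 1*5256/2251 = 5837 - 5256/2251 = 13133831/2251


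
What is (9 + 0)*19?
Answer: 171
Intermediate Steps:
(9 + 0)*19 = 9*19 = 171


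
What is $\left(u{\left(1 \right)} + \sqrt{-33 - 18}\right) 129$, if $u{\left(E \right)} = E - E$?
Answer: $129 i \sqrt{51} \approx 921.24 i$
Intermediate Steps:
$u{\left(E \right)} = 0$
$\left(u{\left(1 \right)} + \sqrt{-33 - 18}\right) 129 = \left(0 + \sqrt{-33 - 18}\right) 129 = \left(0 + \sqrt{-51}\right) 129 = \left(0 + i \sqrt{51}\right) 129 = i \sqrt{51} \cdot 129 = 129 i \sqrt{51}$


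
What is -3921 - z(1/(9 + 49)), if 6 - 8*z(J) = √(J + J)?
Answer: -15687/4 + √29/232 ≈ -3921.7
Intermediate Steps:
z(J) = ¾ - √2*√J/8 (z(J) = ¾ - √(J + J)/8 = ¾ - √2*√J/8)
-3921 - z(1/(9 + 49)) = -3921 - (¾ - √2*√(1/(9 + 49))/8) = -3921 - (¾ - √2*√(1/58)/8) = -3921 - (¾ - √2*√58/58/8) = -3921 - (¾ - √29/232) = -3921 + (-¾ + √29/232) = -15687/4 + √29/232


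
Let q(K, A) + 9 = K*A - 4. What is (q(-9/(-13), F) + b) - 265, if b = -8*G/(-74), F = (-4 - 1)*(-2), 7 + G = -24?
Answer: -132000/481 ≈ -274.43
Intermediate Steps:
G = -31 (G = -7 - 24 = -31)
F = 10 (F = -5*(-2) = 10)
q(K, A) = -13 + A*K (q(K, A) = -9 + (K*A - 4) = -9 + (A*K - 4) = -9 + (-4 + A*K) = -13 + A*K)
b = -124/37 (b = -8*(-31)/(-74) = 248*(-1/74) = -124/37 ≈ -3.3514)
(q(-9/(-13), F) + b) - 265 = ((-13 + 10*(-9/(-13))) - 124/37) - 265 = ((-13 + 10*(-9*(-1/13))) - 124/37) - 265 = ((-13 + 10*(9/13)) - 124/37) - 265 = ((-13 + 90/13) - 124/37) - 265 = (-79/13 - 124/37) - 265 = -4535/481 - 265 = -132000/481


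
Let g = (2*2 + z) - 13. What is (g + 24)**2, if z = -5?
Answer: 100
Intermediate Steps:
g = -14 (g = (2*2 - 5) - 13 = (4 - 5) - 13 = -1 - 13 = -14)
(g + 24)**2 = (-14 + 24)**2 = 10**2 = 100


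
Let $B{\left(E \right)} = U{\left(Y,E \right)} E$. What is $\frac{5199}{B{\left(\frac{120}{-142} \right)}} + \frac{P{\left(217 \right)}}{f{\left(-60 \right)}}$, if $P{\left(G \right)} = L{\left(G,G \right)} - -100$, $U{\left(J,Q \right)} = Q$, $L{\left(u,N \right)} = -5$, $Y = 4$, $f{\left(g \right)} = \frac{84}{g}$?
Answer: $\frac{60582371}{8400} \approx 7212.2$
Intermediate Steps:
$P{\left(G \right)} = 95$ ($P{\left(G \right)} = -5 - -100 = -5 + 100 = 95$)
$B{\left(E \right)} = E^{2}$ ($B{\left(E \right)} = E E = E^{2}$)
$\frac{5199}{B{\left(\frac{120}{-142} \right)}} + \frac{P{\left(217 \right)}}{f{\left(-60 \right)}} = \frac{5199}{\left(\frac{120}{-142}\right)^{2}} + \frac{95}{84 \frac{1}{-60}} = \frac{5199}{\left(120 \left(- \frac{1}{142}\right)\right)^{2}} + \frac{95}{84 \left(- \frac{1}{60}\right)} = \frac{5199}{\left(- \frac{60}{71}\right)^{2}} + \frac{95}{- \frac{7}{5}} = \frac{5199}{\frac{3600}{5041}} + 95 \left(- \frac{5}{7}\right) = 5199 \cdot \frac{5041}{3600} - \frac{475}{7} = \frac{8736053}{1200} - \frac{475}{7} = \frac{60582371}{8400}$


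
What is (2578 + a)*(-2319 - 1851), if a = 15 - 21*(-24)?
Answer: -12914490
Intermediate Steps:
a = 519 (a = 15 + 504 = 519)
(2578 + a)*(-2319 - 1851) = (2578 + 519)*(-2319 - 1851) = 3097*(-4170) = -12914490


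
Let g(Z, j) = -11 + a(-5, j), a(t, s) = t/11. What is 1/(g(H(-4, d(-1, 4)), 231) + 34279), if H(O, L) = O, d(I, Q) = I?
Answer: 11/376943 ≈ 2.9182e-5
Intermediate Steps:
a(t, s) = t/11 (a(t, s) = t*(1/11) = t/11)
g(Z, j) = -126/11 (g(Z, j) = -11 + (1/11)*(-5) = -11 - 5/11 = -126/11)
1/(g(H(-4, d(-1, 4)), 231) + 34279) = 1/(-126/11 + 34279) = 1/(376943/11) = 11/376943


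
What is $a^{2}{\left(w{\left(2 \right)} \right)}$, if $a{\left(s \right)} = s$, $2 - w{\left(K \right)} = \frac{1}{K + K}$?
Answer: $\frac{49}{16} \approx 3.0625$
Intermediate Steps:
$w{\left(K \right)} = 2 - \frac{1}{2 K}$ ($w{\left(K \right)} = 2 - \frac{1}{K + K} = 2 - \frac{1}{2 K}$)
$a^{2}{\left(w{\left(2 \right)} \right)} = \left(2 - \frac{1}{2 \cdot 2}\right)^{2} = \left(2 - \frac{1}{4}\right)^{2} = \left(\frac{7}{4}\right)^{2} = \frac{49}{16}$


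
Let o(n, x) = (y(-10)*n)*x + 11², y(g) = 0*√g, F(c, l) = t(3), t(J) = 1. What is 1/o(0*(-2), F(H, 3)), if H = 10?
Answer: 1/121 ≈ 0.0082645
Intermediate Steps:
F(c, l) = 1
y(g) = 0
o(n, x) = 121 (o(n, x) = (0*n)*x + 11² = 0*x + 121 = 0 + 121 = 121)
1/o(0*(-2), F(H, 3)) = 1/121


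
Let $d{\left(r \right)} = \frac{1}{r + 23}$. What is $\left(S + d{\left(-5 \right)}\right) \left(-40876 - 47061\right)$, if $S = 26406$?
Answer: $- \frac{41797247533}{18} \approx -2.3221 \cdot 10^{9}$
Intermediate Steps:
$d{\left(r \right)} = \frac{1}{23 + r}$
$\left(S + d{\left(-5 \right)}\right) \left(-40876 - 47061\right) = \left(26406 + \frac{1}{23 - 5}\right) \left(-40876 - 47061\right) = \left(26406 + \frac{1}{18}\right) \left(-87937\right) = \frac{475309}{18} \left(-87937\right) = - \frac{41797247533}{18}$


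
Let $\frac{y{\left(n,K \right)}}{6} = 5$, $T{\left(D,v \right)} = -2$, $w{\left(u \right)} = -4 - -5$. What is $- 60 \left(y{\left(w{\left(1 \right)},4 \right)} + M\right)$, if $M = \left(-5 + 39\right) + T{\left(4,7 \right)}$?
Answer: $-3720$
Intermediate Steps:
$w{\left(u \right)} = 1$ ($w{\left(u \right)} = -4 + 5 = 1$)
$y{\left(n,K \right)} = 30$ ($y{\left(n,K \right)} = 6 \cdot 5 = 30$)
$M = 32$ ($M = \left(-5 + 39\right) - 2 = 34 - 2 = 32$)
$- 60 \left(y{\left(w{\left(1 \right)},4 \right)} + M\right) = - 60 \left(30 + 32\right) = \left(-60\right) 62 = -3720$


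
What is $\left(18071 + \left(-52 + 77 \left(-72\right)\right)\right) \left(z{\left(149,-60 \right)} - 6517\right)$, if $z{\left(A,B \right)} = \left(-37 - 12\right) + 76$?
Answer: $-80962750$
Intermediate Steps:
$z{\left(A,B \right)} = 27$ ($z{\left(A,B \right)} = -49 + 76 = 27$)
$\left(18071 + \left(-52 + 77 \left(-72\right)\right)\right) \left(z{\left(149,-60 \right)} - 6517\right) = \left(18071 + \left(-52 + 77 \left(-72\right)\right)\right) \left(27 - 6517\right) = \left(18071 - 5596\right) \left(-6490\right) = 12475 \left(-6490\right) = -80962750$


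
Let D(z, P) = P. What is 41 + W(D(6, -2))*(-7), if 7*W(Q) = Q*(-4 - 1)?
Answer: 31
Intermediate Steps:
W(Q) = -5*Q/7 (W(Q) = (Q*(-4 - 1))/7 = (Q*(-5))/7 = (-5*Q)/7 = -5*Q/7)
41 + W(D(6, -2))*(-7) = 41 - 5/7*(-2)*(-7) = 41 + (10/7)*(-7) = 41 - 10 = 31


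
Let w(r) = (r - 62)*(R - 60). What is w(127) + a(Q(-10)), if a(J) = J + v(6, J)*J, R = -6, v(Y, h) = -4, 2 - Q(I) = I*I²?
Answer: -7296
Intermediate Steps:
Q(I) = 2 - I³ (Q(I) = 2 - I*I² = 2 - I³)
w(r) = 4092 - 66*r (w(r) = (r - 62)*(-6 - 60) = (-62 + r)*(-66) = 4092 - 66*r)
a(J) = -3*J (a(J) = J - 4*J = -3*J)
w(127) + a(Q(-10)) = (4092 - 66*127) - 3*(2 - 1*(-10)³) = (4092 - 8382) - 3*(2 - 1*(-1000)) = -4290 - 3*(2 + 1000) = -4290 - 3*1002 = -4290 - 3006 = -7296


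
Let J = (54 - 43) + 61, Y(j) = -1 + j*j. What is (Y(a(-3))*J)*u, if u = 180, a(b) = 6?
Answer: 453600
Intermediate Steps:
Y(j) = -1 + j²
J = 72 (J = 11 + 61 = 72)
(Y(a(-3))*J)*u = ((-1 + 6²)*72)*180 = ((-1 + 36)*72)*180 = (35*72)*180 = 2520*180 = 453600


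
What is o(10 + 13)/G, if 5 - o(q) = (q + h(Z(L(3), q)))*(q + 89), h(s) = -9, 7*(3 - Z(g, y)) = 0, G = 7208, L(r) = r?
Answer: -1563/7208 ≈ -0.21684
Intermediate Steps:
Z(g, y) = 3 (Z(g, y) = 3 - 1/7*0 = 3 + 0 = 3)
o(q) = 5 - (-9 + q)*(89 + q) (o(q) = 5 - (q - 9)*(q + 89) = 5 - (-9 + q)*(89 + q))
o(10 + 13)/G = (806 - (10 + 13)**2 - 80*(10 + 13))/7208 = (806 - 1*23**2 - 80*23)*(1/7208) = (806 - 1*529 - 1840)*(1/7208) = (806 - 529 - 1840)*(1/7208) = -1563*1/7208 = -1563/7208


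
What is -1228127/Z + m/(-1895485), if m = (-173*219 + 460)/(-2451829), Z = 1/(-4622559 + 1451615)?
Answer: 18098491622870750219881293/4647405092065 ≈ 3.8943e+12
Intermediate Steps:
Z = -1/3170944 (Z = 1/(-3170944) = -1/3170944 ≈ -3.1536e-7)
m = 37427/2451829 (m = (-37887 + 460)*(-1/2451829) = -37427*(-1/2451829) = 37427/2451829 ≈ 0.015265)
-1228127/Z + m/(-1895485) = -1228127/(-1/3170944) + (37427/2451829)/(-1895485) = -1228127*(-3170944) + (37427/2451829)*(-1/1895485) = 3894321941888 - 37427/4647405092065 = 18098491622870750219881293/4647405092065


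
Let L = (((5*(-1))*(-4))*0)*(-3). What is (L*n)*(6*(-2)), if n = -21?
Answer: 0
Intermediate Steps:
L = 0 (L = (-5*(-4)*0)*(-3) = (20*0)*(-3) = 0*(-3) = 0)
(L*n)*(6*(-2)) = (0*(-21))*(6*(-2)) = 0*(-12) = 0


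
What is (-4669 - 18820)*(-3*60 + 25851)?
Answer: -602986119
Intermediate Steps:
(-4669 - 18820)*(-3*60 + 25851) = -23489*(-180 + 25851) = -23489*25671 = -602986119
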